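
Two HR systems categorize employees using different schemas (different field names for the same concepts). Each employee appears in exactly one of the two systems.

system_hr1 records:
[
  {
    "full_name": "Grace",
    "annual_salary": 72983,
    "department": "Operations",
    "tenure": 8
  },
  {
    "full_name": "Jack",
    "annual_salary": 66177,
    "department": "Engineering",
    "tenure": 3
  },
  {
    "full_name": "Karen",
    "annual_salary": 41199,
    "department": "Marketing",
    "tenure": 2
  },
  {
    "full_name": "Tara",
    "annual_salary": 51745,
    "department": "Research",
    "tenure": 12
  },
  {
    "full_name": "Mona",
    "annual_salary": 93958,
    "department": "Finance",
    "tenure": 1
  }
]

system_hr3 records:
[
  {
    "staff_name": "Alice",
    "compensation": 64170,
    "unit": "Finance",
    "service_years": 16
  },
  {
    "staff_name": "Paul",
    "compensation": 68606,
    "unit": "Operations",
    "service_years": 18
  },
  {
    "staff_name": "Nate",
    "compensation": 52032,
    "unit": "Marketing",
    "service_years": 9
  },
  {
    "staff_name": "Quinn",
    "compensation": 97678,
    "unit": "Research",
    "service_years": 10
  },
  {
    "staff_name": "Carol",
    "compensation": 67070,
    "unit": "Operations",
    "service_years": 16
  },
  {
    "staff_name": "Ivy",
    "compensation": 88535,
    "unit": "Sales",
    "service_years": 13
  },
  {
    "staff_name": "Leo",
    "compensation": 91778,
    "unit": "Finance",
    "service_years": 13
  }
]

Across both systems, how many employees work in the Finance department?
3

Schema mapping: "department" (system_hr1) = "unit" (system_hr3) = department

Finance employees in system_hr1: 1
Finance employees in system_hr3: 2

Total in Finance: 1 + 2 = 3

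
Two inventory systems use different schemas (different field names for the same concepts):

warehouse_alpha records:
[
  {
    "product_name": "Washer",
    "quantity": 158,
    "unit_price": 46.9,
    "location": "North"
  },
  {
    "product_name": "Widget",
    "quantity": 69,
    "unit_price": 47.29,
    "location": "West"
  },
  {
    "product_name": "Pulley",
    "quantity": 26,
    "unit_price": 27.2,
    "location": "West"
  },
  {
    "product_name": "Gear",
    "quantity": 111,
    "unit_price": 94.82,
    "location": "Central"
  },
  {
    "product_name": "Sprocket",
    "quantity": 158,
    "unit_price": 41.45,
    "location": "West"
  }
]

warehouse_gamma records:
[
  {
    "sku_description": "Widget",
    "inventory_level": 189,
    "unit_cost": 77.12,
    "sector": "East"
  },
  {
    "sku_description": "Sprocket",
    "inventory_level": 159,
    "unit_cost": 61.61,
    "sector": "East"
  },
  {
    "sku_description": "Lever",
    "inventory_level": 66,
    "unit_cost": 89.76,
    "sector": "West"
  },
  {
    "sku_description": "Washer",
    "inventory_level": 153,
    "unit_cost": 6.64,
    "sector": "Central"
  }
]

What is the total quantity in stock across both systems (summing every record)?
1089

To reconcile these schemas, identify the field holding the quantity in stock in each system:
1. In warehouse_alpha it is "quantity"
2. In warehouse_gamma it is "inventory_level"

From warehouse_alpha: 158 + 69 + 26 + 111 + 158 = 522
From warehouse_gamma: 189 + 159 + 66 + 153 = 567

Total: 522 + 567 = 1089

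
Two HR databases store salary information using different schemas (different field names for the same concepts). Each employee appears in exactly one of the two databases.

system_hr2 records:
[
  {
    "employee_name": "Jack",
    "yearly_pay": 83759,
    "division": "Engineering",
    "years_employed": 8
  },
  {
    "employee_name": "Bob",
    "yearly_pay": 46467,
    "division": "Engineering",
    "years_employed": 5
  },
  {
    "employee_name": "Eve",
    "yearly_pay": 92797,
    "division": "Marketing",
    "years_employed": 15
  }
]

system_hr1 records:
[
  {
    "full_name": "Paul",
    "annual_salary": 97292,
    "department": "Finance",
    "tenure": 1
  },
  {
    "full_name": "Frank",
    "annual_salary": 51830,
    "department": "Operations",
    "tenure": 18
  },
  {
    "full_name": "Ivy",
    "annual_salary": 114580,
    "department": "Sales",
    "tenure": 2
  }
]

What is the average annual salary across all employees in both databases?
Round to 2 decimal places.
81120.83

Schema mapping: "yearly_pay" (system_hr2) = "annual_salary" (system_hr1) = annual salary

All salaries: [83759, 46467, 92797, 97292, 51830, 114580]
Sum: 486725
Count: 6
Average: 486725 / 6 = 81120.83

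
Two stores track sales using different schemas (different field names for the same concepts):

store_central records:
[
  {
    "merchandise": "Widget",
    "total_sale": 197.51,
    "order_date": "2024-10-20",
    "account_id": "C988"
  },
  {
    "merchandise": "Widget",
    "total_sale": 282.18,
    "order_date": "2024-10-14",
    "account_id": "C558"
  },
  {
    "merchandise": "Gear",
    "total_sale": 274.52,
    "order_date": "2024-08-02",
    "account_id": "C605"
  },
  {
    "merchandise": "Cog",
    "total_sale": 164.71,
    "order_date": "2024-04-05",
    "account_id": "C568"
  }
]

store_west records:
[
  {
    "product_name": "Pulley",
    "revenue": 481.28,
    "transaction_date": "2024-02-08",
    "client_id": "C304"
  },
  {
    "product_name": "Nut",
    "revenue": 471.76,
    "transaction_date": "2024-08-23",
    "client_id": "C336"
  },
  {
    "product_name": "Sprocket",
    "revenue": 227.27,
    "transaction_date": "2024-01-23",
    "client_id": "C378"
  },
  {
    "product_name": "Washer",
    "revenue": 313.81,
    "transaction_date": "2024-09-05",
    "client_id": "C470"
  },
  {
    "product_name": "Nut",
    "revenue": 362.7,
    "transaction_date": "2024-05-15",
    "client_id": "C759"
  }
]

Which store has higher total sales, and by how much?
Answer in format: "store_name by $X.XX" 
store_west by $937.90

Schema mapping: "total_sale" (store_central) = "revenue" (store_west) = sale amount

Total for store_central: 918.92
Total for store_west: 1856.82

Difference: |918.92 - 1856.82| = 937.90
store_west has higher sales by $937.90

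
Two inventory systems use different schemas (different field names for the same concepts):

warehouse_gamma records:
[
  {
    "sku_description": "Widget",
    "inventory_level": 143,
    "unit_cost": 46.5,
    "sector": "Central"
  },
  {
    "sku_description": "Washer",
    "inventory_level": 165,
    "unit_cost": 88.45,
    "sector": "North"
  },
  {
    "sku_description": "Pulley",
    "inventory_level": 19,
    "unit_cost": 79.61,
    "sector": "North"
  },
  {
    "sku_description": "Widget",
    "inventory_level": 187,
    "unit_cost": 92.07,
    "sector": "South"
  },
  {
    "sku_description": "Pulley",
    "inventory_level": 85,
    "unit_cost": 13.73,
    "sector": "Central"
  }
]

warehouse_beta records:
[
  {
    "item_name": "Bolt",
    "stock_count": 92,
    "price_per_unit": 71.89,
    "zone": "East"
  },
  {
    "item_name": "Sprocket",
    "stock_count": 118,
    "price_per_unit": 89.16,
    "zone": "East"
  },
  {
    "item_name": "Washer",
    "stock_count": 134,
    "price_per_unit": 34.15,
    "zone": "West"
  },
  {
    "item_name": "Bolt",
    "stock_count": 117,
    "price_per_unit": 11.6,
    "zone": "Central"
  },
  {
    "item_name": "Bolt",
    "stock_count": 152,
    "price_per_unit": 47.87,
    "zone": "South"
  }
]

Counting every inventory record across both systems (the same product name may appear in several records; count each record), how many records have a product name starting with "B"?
3

Schema mapping: "sku_description" (warehouse_gamma) = "item_name" (warehouse_beta) = product name

Records with product name starting with "B" in warehouse_gamma: 0
Records with product name starting with "B" in warehouse_beta: 3

Total: 0 + 3 = 3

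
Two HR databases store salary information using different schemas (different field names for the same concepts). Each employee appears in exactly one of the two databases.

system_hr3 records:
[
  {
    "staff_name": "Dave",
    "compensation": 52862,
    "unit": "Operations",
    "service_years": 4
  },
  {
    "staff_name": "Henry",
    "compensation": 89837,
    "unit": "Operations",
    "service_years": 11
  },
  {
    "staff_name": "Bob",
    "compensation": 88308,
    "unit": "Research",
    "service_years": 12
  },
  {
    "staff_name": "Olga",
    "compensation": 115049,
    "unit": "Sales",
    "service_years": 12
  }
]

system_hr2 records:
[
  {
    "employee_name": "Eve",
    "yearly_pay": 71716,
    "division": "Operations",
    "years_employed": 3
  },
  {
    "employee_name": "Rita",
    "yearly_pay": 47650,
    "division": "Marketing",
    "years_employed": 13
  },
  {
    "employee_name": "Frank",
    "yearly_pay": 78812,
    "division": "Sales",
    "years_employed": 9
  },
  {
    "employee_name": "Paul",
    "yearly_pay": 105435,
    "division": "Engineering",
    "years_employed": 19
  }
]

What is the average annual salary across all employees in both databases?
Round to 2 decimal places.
81208.63

Schema mapping: "compensation" (system_hr3) = "yearly_pay" (system_hr2) = annual salary

All salaries: [52862, 89837, 88308, 115049, 71716, 47650, 78812, 105435]
Sum: 649669
Count: 8
Average: 649669 / 8 = 81208.63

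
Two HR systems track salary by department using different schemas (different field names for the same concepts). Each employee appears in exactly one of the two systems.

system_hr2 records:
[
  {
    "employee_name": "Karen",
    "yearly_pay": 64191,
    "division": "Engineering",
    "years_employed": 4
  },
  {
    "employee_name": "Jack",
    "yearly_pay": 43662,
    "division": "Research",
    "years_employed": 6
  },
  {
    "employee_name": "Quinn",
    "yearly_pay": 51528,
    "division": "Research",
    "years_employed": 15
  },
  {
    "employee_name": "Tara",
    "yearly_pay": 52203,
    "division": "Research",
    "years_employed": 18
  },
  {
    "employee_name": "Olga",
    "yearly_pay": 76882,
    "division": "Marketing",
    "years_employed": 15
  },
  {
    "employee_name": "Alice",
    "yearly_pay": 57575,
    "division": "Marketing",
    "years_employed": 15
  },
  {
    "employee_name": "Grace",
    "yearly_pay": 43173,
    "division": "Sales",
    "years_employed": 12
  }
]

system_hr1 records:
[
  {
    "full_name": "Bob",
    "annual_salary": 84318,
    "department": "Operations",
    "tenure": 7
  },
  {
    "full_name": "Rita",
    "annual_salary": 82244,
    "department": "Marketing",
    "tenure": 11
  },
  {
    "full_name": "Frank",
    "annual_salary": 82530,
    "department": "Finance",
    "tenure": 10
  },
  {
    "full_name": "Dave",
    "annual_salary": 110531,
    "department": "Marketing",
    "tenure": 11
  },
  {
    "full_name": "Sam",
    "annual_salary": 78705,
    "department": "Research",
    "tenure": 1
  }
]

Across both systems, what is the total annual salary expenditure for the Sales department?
43173

Schema mappings:
- "division" (system_hr2) = "department" (system_hr1) = department
- "yearly_pay" (system_hr2) = "annual_salary" (system_hr1) = salary

Sales salaries from system_hr2: 43173
Sales salaries from system_hr1: 0

Total: 43173 + 0 = 43173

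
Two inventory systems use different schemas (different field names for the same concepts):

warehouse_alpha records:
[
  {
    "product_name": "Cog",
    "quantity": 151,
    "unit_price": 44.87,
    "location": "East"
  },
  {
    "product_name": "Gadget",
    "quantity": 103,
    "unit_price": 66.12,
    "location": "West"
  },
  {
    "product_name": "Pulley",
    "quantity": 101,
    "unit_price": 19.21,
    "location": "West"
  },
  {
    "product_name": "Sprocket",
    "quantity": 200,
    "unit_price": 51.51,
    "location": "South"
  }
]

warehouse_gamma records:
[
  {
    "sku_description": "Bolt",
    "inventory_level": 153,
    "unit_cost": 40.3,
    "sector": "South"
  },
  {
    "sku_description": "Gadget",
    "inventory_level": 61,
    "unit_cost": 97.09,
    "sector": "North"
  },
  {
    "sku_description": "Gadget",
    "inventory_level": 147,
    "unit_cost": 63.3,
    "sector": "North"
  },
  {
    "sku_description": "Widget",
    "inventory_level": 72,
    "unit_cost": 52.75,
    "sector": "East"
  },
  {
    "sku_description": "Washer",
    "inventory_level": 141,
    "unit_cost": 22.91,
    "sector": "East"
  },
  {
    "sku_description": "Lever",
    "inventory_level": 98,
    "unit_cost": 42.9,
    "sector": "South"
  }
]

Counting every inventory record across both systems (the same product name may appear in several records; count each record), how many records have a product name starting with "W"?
2

Schema mapping: "product_name" (warehouse_alpha) = "sku_description" (warehouse_gamma) = product name

Records with product name starting with "W" in warehouse_alpha: 0
Records with product name starting with "W" in warehouse_gamma: 2

Total: 0 + 2 = 2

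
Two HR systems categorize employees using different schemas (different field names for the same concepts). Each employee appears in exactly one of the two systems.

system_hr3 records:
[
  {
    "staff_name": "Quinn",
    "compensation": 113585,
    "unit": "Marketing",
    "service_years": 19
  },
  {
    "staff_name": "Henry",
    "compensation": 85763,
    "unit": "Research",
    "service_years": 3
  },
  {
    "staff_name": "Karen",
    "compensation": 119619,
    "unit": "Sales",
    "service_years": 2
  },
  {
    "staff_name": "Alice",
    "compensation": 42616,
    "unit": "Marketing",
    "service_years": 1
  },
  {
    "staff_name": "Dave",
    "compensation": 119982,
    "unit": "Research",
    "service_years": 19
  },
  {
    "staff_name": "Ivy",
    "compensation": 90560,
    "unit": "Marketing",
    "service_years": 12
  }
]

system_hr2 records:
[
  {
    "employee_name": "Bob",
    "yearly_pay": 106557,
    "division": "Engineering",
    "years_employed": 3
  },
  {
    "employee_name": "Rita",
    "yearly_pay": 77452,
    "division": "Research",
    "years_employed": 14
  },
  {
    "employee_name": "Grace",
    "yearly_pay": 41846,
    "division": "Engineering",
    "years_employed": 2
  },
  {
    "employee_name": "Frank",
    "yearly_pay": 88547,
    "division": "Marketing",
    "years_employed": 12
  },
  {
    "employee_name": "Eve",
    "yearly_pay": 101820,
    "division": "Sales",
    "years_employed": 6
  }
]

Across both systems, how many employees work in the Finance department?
0

Schema mapping: "unit" (system_hr3) = "division" (system_hr2) = department

Finance employees in system_hr3: 0
Finance employees in system_hr2: 0

Total in Finance: 0 + 0 = 0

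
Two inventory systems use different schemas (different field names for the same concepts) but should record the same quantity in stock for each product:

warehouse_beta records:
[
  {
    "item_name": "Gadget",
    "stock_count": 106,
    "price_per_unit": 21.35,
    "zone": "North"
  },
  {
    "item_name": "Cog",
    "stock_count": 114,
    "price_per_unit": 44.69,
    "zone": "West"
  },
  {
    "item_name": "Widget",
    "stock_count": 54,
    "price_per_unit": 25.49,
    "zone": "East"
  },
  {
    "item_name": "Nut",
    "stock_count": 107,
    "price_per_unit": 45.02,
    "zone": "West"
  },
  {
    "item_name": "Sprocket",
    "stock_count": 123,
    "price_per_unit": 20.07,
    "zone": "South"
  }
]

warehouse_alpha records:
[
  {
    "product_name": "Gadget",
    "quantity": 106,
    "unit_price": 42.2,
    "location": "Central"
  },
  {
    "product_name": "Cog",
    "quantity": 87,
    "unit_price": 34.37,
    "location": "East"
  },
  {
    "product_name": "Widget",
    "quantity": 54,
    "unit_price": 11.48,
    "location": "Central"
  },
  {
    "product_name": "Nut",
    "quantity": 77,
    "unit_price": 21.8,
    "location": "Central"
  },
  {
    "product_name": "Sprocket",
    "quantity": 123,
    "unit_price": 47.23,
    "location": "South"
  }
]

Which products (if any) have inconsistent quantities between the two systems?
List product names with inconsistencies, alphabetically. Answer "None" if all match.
Cog, Nut

Schema mappings:
- "item_name" (warehouse_beta) = "product_name" (warehouse_alpha) = product name
- "stock_count" (warehouse_beta) = "quantity" (warehouse_alpha) = quantity

Comparison:
  Gadget: 106 vs 106 - MATCH
  Cog: 114 vs 87 - MISMATCH
  Widget: 54 vs 54 - MATCH
  Nut: 107 vs 77 - MISMATCH
  Sprocket: 123 vs 123 - MATCH

Products with inconsistencies: Cog, Nut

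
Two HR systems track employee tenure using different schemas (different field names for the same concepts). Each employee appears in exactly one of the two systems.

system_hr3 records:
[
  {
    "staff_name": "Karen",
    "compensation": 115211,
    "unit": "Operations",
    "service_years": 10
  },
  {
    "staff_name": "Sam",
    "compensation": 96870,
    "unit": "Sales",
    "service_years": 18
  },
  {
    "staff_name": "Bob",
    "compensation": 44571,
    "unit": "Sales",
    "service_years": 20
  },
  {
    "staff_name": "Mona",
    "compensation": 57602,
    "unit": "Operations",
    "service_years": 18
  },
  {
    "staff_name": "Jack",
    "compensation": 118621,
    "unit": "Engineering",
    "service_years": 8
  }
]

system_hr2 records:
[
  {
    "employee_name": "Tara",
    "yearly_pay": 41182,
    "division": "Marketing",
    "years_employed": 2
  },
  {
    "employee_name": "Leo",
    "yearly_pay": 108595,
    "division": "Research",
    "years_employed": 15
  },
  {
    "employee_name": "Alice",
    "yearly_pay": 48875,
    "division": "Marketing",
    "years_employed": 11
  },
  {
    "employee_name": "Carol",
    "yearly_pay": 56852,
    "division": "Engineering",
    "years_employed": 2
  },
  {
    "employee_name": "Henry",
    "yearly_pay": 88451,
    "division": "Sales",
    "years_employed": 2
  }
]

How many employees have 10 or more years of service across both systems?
6

Reconcile schemas: "service_years" (system_hr3) = "years_employed" (system_hr2) = years of service

From system_hr3: 4 employees with >= 10 years
From system_hr2: 2 employees with >= 10 years

Total: 4 + 2 = 6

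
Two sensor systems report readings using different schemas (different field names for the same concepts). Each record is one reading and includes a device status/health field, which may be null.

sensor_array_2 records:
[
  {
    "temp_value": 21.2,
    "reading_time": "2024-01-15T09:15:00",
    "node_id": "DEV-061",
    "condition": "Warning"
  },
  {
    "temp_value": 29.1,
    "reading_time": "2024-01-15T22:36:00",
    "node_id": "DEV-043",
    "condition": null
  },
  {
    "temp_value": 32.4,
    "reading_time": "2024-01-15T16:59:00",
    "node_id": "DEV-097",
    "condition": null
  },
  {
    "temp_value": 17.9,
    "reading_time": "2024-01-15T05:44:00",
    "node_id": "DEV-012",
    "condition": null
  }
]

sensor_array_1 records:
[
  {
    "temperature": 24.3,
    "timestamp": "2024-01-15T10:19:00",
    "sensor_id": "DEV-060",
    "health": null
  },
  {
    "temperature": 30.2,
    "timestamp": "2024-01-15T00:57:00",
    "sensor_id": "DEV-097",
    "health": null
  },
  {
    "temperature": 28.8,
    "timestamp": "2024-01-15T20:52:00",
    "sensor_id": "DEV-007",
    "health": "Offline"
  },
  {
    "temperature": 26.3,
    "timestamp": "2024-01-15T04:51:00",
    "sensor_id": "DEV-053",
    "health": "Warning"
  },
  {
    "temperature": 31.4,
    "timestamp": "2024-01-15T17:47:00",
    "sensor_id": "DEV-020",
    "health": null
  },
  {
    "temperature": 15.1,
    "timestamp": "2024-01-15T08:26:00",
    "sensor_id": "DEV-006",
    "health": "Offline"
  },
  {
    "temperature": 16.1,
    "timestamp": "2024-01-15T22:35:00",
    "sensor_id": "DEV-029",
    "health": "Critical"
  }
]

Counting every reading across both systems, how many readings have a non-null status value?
5

Schema mapping: "condition" (sensor_array_2) = "health" (sensor_array_1) = status

Non-null in sensor_array_2: 1
Non-null in sensor_array_1: 4

Total non-null: 1 + 4 = 5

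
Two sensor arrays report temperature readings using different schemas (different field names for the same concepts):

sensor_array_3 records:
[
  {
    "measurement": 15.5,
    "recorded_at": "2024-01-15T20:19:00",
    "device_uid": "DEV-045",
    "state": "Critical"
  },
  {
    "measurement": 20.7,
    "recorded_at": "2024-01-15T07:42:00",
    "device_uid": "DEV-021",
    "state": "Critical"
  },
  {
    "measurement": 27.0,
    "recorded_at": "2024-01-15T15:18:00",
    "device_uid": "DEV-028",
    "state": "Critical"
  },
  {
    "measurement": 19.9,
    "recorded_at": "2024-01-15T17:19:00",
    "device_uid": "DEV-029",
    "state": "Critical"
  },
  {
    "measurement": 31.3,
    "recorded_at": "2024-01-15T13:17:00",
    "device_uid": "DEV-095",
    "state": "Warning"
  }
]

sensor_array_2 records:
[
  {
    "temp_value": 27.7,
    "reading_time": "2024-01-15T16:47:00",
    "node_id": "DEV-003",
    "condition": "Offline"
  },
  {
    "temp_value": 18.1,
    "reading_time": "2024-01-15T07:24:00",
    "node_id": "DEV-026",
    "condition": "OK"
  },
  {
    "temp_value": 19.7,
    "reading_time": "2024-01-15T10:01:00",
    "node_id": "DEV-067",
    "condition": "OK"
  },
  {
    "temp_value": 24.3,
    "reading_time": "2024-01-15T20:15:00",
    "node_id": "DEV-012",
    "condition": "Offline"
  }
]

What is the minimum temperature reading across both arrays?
15.5

Schema mapping: "measurement" (sensor_array_3) = "temp_value" (sensor_array_2) = temperature reading

Minimum in sensor_array_3: 15.5
Minimum in sensor_array_2: 18.1

Overall minimum: min(15.5, 18.1) = 15.5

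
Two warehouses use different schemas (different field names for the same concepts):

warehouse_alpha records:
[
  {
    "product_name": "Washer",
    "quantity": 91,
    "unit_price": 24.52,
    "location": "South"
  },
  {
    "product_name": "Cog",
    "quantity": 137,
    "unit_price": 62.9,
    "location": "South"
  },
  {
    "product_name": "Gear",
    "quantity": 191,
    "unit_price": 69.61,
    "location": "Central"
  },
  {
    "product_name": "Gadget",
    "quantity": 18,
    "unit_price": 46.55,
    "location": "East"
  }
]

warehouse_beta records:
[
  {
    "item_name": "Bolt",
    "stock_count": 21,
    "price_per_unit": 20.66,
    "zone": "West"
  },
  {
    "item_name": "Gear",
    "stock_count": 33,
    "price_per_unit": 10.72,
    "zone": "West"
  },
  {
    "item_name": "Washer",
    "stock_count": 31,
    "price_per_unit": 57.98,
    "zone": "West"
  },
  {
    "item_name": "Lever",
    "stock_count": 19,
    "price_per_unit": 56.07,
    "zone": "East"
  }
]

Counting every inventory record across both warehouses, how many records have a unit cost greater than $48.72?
4

Schema mapping: "unit_price" (warehouse_alpha) = "price_per_unit" (warehouse_beta) = unit cost

Records > $48.72 in warehouse_alpha: 2
Records > $48.72 in warehouse_beta: 2

Total count: 2 + 2 = 4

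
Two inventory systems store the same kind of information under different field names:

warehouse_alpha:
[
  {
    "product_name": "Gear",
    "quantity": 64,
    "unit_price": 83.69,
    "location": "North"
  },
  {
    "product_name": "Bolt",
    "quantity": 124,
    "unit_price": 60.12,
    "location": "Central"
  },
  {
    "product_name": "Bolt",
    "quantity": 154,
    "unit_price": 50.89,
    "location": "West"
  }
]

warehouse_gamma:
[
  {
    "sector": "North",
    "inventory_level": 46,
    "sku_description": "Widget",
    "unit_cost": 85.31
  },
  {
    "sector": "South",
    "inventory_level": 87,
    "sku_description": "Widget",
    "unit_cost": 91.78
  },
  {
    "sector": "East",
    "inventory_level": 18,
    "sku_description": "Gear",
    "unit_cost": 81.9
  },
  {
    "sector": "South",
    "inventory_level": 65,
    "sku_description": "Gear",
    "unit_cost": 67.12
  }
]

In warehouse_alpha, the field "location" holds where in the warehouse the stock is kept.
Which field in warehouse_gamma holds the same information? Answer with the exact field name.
sector

In warehouse_alpha, "location" holds where in the warehouse the stock is kept.
The fields in warehouse_gamma are: "sector", "inventory_level", "sku_description", "unit_cost".
"sector" is the match: the name refers to the same concept and its values are area labels (e.g. 'East', 'North').
The other fields ("inventory_level", "sku_description", "unit_cost") hold different kinds of data.

So "location" in warehouse_alpha corresponds to "sector" in warehouse_gamma.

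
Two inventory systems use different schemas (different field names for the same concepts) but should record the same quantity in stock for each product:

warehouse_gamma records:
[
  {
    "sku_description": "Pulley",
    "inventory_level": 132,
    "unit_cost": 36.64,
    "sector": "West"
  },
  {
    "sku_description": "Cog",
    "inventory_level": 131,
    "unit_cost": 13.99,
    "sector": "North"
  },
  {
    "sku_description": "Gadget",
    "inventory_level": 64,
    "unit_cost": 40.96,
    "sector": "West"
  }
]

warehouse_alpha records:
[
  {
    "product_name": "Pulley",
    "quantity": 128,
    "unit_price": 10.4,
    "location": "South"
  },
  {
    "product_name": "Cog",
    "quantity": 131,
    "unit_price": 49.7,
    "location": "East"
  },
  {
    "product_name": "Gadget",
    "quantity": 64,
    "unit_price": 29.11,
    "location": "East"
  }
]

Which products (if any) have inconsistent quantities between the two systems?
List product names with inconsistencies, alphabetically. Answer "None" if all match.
Pulley

Schema mappings:
- "sku_description" (warehouse_gamma) = "product_name" (warehouse_alpha) = product name
- "inventory_level" (warehouse_gamma) = "quantity" (warehouse_alpha) = quantity

Comparison:
  Pulley: 132 vs 128 - MISMATCH
  Cog: 131 vs 131 - MATCH
  Gadget: 64 vs 64 - MATCH

Products with inconsistencies: Pulley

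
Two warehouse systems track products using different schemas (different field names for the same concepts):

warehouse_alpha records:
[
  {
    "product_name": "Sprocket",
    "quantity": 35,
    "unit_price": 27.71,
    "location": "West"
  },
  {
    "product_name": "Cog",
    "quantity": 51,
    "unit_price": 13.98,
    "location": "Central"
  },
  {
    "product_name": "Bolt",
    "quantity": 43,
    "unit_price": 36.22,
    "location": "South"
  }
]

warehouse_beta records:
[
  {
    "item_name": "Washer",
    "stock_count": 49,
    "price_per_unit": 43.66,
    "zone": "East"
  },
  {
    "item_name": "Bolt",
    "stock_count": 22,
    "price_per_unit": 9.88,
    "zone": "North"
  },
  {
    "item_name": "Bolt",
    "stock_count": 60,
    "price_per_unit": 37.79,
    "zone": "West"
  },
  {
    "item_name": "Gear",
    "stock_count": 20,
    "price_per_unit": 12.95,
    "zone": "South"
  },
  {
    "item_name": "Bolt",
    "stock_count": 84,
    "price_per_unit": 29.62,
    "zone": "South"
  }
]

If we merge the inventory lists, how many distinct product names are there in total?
5

Schema mapping: "product_name" (warehouse_alpha) = "item_name" (warehouse_beta) = product name

Products in warehouse_alpha: ['Bolt', 'Cog', 'Sprocket']
Products in warehouse_beta: ['Bolt', 'Gear', 'Washer']

Union (unique products): ['Bolt', 'Cog', 'Gear', 'Sprocket', 'Washer']
Count: 5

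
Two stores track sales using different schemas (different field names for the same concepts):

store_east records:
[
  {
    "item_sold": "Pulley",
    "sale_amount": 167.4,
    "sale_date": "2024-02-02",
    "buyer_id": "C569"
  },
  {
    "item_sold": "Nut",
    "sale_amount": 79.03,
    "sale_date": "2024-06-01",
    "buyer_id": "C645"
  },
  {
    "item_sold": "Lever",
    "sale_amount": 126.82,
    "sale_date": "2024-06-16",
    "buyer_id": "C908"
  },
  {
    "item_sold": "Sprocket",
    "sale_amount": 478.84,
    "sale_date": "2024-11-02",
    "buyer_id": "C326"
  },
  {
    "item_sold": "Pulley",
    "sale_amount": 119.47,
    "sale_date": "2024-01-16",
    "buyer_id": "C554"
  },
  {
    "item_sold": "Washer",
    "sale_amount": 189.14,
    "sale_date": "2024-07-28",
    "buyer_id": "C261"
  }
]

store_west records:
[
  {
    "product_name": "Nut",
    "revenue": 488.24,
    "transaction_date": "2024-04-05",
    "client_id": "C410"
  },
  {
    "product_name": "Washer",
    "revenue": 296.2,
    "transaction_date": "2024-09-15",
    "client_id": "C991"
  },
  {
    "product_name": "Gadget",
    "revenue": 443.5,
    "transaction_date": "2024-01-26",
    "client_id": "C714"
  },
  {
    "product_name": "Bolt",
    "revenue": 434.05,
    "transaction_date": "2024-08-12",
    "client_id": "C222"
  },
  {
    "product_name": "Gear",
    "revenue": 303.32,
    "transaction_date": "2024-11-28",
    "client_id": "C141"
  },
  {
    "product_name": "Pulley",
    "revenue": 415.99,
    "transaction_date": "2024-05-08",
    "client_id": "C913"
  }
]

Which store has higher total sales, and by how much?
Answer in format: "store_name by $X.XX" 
store_west by $1220.60

Schema mapping: "sale_amount" (store_east) = "revenue" (store_west) = sale amount

Total for store_east: 1160.70
Total for store_west: 2381.30

Difference: |1160.70 - 2381.30| = 1220.60
store_west has higher sales by $1220.60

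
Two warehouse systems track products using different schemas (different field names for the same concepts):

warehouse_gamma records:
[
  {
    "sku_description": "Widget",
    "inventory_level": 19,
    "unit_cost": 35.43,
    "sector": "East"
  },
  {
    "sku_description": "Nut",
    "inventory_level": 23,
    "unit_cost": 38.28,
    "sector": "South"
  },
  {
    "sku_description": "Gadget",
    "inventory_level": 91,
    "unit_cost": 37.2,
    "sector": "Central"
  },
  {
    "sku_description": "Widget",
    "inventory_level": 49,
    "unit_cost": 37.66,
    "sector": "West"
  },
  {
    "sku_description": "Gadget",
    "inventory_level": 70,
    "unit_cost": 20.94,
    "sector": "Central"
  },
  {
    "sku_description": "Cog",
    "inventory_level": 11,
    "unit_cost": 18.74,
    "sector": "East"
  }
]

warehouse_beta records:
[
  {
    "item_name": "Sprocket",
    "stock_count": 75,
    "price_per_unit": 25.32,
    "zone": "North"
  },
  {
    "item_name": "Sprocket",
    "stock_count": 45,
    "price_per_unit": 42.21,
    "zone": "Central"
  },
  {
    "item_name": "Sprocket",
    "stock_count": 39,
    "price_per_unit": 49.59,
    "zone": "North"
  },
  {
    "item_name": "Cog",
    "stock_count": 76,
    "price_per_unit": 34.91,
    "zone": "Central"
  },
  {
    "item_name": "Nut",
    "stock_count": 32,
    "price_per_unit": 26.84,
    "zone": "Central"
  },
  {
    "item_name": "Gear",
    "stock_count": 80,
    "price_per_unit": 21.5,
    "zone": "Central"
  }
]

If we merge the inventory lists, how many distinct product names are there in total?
6

Schema mapping: "sku_description" (warehouse_gamma) = "item_name" (warehouse_beta) = product name

Products in warehouse_gamma: ['Cog', 'Gadget', 'Nut', 'Widget']
Products in warehouse_beta: ['Cog', 'Gear', 'Nut', 'Sprocket']

Union (unique products): ['Cog', 'Gadget', 'Gear', 'Nut', 'Sprocket', 'Widget']
Count: 6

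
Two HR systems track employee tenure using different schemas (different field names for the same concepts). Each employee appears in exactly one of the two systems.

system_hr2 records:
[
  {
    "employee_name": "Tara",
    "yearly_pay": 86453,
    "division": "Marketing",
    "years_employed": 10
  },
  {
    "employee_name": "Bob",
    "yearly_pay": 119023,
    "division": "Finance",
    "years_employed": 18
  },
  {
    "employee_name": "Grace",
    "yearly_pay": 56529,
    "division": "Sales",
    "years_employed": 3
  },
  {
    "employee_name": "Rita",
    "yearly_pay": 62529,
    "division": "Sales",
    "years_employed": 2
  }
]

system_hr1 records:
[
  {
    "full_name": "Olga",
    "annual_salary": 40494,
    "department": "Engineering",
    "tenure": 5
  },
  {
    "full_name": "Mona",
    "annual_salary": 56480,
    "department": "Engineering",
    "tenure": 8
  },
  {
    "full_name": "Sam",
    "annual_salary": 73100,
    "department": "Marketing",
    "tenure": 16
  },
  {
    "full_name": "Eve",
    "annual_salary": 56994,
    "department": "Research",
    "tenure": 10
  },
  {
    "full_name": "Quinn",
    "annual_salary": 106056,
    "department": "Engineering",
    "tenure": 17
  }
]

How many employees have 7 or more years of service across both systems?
6

Reconcile schemas: "years_employed" (system_hr2) = "tenure" (system_hr1) = years of service

From system_hr2: 2 employees with >= 7 years
From system_hr1: 4 employees with >= 7 years

Total: 2 + 4 = 6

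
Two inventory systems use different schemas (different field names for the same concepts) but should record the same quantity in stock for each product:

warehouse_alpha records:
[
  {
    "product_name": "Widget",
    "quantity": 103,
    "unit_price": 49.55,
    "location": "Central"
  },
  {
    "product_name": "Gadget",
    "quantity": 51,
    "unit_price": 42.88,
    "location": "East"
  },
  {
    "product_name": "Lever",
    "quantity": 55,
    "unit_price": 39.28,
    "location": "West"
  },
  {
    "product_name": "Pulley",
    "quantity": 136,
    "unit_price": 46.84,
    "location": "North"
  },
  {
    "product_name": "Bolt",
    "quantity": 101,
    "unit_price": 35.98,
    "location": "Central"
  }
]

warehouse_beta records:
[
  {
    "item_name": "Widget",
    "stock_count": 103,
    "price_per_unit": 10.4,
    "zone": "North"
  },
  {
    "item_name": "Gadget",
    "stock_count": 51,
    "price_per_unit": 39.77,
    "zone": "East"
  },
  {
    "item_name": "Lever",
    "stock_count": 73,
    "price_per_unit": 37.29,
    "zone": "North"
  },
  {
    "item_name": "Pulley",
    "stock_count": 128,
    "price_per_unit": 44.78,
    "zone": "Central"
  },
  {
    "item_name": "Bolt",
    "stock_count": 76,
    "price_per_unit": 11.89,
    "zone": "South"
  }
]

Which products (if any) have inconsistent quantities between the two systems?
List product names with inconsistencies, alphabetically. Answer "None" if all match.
Bolt, Lever, Pulley

Schema mappings:
- "product_name" (warehouse_alpha) = "item_name" (warehouse_beta) = product name
- "quantity" (warehouse_alpha) = "stock_count" (warehouse_beta) = quantity

Comparison:
  Widget: 103 vs 103 - MATCH
  Gadget: 51 vs 51 - MATCH
  Lever: 55 vs 73 - MISMATCH
  Pulley: 136 vs 128 - MISMATCH
  Bolt: 101 vs 76 - MISMATCH

Products with inconsistencies: Bolt, Lever, Pulley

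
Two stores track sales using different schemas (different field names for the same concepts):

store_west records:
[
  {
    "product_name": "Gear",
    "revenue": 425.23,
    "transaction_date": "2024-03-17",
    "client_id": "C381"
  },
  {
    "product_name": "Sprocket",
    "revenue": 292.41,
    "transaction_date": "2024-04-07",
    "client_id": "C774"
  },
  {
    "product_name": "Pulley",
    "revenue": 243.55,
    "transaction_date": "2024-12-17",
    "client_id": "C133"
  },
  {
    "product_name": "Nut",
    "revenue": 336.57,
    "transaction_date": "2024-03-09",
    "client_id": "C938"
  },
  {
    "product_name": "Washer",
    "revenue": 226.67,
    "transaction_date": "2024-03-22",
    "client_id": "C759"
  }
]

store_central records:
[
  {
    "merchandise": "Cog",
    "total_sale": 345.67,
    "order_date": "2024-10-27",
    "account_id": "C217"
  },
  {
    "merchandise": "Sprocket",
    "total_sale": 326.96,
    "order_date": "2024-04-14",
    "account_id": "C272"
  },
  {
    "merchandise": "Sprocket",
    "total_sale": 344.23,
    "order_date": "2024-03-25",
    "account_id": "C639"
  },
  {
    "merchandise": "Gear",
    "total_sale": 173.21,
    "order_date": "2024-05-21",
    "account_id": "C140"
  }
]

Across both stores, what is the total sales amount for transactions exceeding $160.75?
2714.5

Schema mapping: "revenue" (store_west) = "total_sale" (store_central) = sale amount

Sum of sales > $160.75 in store_west: 1524.43
Sum of sales > $160.75 in store_central: 1190.07

Total: 1524.43 + 1190.07 = 2714.5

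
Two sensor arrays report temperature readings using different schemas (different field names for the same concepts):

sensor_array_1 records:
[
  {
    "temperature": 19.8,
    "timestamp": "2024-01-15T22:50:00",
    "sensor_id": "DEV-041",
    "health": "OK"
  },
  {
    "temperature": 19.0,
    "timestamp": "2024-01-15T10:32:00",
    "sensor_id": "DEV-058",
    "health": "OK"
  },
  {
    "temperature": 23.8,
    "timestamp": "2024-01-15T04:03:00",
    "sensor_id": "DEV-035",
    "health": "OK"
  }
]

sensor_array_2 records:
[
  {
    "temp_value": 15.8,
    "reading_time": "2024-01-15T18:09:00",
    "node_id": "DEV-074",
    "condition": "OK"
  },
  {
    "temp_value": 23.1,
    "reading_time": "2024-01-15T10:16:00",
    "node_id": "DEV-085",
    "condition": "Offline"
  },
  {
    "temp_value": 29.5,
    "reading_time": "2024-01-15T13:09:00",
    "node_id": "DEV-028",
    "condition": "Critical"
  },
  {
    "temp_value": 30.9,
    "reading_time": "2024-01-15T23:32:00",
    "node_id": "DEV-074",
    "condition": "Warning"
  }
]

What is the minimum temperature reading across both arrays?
15.8

Schema mapping: "temperature" (sensor_array_1) = "temp_value" (sensor_array_2) = temperature reading

Minimum in sensor_array_1: 19.0
Minimum in sensor_array_2: 15.8

Overall minimum: min(19.0, 15.8) = 15.8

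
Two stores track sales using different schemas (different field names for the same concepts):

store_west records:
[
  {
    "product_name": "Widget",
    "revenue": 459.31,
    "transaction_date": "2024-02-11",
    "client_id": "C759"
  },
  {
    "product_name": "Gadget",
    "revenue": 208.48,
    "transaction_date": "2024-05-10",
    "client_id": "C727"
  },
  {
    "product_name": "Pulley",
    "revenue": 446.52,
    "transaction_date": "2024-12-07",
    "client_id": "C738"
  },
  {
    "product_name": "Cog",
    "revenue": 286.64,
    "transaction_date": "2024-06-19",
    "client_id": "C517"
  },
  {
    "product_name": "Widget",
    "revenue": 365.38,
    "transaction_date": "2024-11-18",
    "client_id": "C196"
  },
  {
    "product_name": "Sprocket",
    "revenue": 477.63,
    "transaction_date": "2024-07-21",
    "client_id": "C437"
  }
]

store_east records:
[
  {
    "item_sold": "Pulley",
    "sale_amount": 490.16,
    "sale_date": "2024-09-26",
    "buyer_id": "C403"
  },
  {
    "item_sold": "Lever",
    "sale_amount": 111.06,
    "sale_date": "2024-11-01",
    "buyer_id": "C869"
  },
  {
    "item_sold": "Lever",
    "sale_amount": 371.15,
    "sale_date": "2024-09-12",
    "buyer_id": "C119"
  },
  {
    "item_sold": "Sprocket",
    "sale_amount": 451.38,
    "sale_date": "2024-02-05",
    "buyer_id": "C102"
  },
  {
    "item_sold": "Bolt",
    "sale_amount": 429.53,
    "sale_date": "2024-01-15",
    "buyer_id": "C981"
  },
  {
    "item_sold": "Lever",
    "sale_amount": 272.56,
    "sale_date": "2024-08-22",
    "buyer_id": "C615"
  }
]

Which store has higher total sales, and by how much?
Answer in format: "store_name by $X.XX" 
store_west by $118.12

Schema mapping: "revenue" (store_west) = "sale_amount" (store_east) = sale amount

Total for store_west: 2243.96
Total for store_east: 2125.84

Difference: |2243.96 - 2125.84| = 118.12
store_west has higher sales by $118.12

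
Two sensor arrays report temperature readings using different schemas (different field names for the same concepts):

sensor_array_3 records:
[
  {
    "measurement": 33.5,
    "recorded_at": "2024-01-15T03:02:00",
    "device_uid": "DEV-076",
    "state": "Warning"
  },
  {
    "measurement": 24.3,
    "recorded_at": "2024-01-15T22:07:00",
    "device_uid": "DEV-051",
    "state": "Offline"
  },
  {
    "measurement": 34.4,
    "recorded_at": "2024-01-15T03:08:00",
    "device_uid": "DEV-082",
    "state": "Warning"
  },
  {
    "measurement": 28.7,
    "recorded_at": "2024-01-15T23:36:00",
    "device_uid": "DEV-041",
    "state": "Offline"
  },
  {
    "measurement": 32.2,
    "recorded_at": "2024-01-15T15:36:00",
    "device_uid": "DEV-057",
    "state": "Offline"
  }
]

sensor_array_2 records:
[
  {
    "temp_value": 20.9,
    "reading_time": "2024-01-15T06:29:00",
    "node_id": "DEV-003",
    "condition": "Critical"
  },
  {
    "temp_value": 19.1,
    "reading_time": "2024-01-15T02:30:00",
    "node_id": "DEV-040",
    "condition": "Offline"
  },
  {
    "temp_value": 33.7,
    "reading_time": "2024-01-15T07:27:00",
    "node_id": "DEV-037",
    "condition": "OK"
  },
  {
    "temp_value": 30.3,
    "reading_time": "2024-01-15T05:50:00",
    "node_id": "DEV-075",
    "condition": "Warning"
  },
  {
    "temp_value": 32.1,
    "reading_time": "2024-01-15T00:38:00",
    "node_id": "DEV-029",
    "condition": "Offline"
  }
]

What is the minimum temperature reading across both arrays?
19.1

Schema mapping: "measurement" (sensor_array_3) = "temp_value" (sensor_array_2) = temperature reading

Minimum in sensor_array_3: 24.3
Minimum in sensor_array_2: 19.1

Overall minimum: min(24.3, 19.1) = 19.1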